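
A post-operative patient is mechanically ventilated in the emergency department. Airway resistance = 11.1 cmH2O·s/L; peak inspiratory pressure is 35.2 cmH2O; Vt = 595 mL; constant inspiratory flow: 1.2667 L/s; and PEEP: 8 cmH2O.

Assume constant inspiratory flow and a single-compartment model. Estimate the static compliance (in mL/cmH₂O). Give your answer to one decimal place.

Equation of motion (constant flow): PIP = Vt/C + R·V̇ + PEEP.
Vt/C = PIP − R·V̇ − PEEP = 35.2 − 11.1×1.2667 − 8 = 35.2 − 14.06 − 8 = 13.14 cmH2O.
C = Vt / 13.14 = 595 / 13.14 = 45.282 mL/cmH2O.

45.3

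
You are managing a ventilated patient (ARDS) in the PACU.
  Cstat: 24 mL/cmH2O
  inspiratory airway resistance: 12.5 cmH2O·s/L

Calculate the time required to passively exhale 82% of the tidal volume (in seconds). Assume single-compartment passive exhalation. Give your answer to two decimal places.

0.51

τ = R × C = 12.5 × 24 mL/cmH2O = 12.5 × 0.024 L/cmH2O = 0.3 s.
Exhaled fraction f = 1 − e^(−t/τ) → t = −τ·ln(1 − f) = −0.3·ln(0.18) = 0.5144 s.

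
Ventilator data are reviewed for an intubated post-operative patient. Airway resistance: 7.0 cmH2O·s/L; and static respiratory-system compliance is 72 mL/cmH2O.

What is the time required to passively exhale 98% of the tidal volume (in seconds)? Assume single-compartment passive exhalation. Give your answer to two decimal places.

τ = R × C = 7.0 × 72 mL/cmH2O = 7.0 × 0.072 L/cmH2O = 0.504 s.
Exhaled fraction f = 1 − e^(−t/τ) → t = −τ·ln(1 − f) = −0.504·ln(0.02) = 1.972 s.

1.97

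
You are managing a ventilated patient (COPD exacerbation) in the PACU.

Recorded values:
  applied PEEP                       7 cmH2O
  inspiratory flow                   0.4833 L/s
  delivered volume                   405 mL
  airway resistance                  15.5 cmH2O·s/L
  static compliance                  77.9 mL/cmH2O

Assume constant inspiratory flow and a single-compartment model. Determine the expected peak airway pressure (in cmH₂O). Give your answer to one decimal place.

Equation of motion (constant flow): PIP = Vt/C + R·V̇ + PEEP.
PIP = 405/77.9 + 15.5×0.4833 + 7 = 5.199 + 7.491 + 7 = 19.69 cmH2O.

19.7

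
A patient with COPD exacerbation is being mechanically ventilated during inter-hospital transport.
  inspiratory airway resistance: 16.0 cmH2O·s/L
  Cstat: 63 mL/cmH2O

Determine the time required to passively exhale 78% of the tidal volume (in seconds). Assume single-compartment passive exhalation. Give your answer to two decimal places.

τ = R × C = 16.0 × 63 mL/cmH2O = 16.0 × 0.063 L/cmH2O = 1.008 s.
Exhaled fraction f = 1 − e^(−t/τ) → t = −τ·ln(1 − f) = −1.008·ln(0.22) = 1.526 s.

1.53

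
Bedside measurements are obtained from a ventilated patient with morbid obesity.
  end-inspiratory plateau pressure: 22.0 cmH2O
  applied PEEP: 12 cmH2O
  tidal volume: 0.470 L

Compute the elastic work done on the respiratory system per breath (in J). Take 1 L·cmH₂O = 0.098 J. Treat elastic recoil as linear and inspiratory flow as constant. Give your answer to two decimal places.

0.23

Elastic work ≈ ½ × (Pplat − PEEP) × Vt = 0.5 × (22.0 − 12) × 0.470 L = 0.5 × 10.0 × 0.470 = 2.35 L·cmH2O.
× 0.098 J/(L·cmH2O) → 0.2303 J.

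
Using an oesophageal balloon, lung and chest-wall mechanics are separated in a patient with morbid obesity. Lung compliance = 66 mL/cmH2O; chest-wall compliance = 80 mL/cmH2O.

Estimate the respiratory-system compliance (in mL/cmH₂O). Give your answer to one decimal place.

36.2

Lung and chest wall are elastances in series: 1/Crs = 1/CL + 1/Ccw.
1/Crs = 1/66 + 1/80 = 0.02765.
Crs = 36.166 mL/cmH2O.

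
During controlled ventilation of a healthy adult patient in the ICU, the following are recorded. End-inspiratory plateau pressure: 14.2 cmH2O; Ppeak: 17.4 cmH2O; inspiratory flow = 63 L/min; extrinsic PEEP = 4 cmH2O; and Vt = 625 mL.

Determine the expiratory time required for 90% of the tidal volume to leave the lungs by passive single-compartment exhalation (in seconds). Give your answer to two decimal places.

0.43

Flow: 63 L/min ÷ 60 = 1.05 L/s.
R = (PIP − Pplat)/V̇ = (17.4 − 14.2) / 1.05 = 3.2/1.05 = 3.048 cmH2O·s/L.
C = Vt/(Pplat − PEEP) = 625.0 / (14.2 − 4) = 625.0/10.2 = 61.275 mL/cmH2O.
τ = R × C = 3.048 × 0.06128 L/cmH2O = 0.1868 s.
t = −τ·ln(1 − 0.90) = −0.1868·ln(0.1) = 0.4301 s.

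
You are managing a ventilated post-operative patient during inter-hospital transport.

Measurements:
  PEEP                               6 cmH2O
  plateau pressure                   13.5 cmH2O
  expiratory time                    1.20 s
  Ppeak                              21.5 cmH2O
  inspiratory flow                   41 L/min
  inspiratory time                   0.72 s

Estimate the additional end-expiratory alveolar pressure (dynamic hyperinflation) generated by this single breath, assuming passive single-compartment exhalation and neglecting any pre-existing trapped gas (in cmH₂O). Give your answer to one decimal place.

Flow: 41 L/min ÷ 60 = 0.6833 L/s.
Vt = flow × Ti = 0.6833 L/s × 0.72 s × 1000 mL/L = 491.98 mL.
R = (PIP − Pplat)/V̇ = (21.5 − 13.5) / 0.6833 = 8.0/0.6833 = 11.708 cmH2O·s/L.
C = Vt/(Pplat − PEEP) = 491.98 / (13.5 − 6) = 491.98/7.5 = 65.597 mL/cmH2O.
τ = R × C = 11.708 × 0.0656 L/cmH2O = 0.768 s.
Fraction remaining = e^(−Te/τ) = e^(−1.20/0.768) = 0.2096; trapped volume = 491.98 × 0.2096 = 103.12 mL.
Additional alveolar pressure from trapping ≈ V_trapped / C = 103.12 / 65.597 = 1.572 cmH2O.

1.6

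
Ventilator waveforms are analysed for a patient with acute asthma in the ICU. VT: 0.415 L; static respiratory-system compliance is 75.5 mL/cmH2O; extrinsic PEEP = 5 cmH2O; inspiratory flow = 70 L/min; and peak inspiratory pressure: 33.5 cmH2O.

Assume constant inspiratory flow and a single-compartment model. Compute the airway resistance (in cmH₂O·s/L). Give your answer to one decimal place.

Flow: 70 L/min ÷ 60 = 1.1667 L/s.
Equation of motion (constant flow): PIP = Vt/C + R·V̇ + PEEP.
R·V̇ = PIP − Vt/C − PEEP = 33.5 − 415/75.5 − 5 = 33.5 − 5.497 − 5 = 23.003 cmH2O.
R = 23.003 / 1.1667 = 19.716 cmH2O·s/L.

19.7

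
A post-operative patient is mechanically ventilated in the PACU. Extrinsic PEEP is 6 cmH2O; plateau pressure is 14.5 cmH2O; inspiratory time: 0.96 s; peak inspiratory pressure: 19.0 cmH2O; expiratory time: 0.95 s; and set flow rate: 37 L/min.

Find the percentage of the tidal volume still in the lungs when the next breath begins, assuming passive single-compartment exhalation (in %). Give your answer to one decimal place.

Flow: 37 L/min ÷ 60 = 0.6167 L/s.
Vt = flow × Ti = 0.6167 L/s × 0.96 s × 1000 mL/L = 592.03 mL.
R = (PIP − Pplat)/V̇ = (19.0 − 14.5) / 0.6167 = 4.5/0.6167 = 7.297 cmH2O·s/L.
C = Vt/(Pplat − PEEP) = 592.03 / (14.5 − 6) = 592.03/8.5 = 69.651 mL/cmH2O.
τ = R × C = 7.297 × 0.06965 L/cmH2O = 0.5082 s.
Fraction remaining at end-expiration = e^(−Te/τ) = e^(−0.95/0.5082) = 0.1542 → 15.42%.

15.4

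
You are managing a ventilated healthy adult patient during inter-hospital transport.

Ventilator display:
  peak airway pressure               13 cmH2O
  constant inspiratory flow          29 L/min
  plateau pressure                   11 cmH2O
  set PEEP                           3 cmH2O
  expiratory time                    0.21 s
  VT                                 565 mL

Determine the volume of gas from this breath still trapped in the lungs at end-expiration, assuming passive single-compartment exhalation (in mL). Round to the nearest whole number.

Flow: 29 L/min ÷ 60 = 0.4833 L/s.
R = (PIP − Pplat)/V̇ = (13 − 11) / 0.4833 = 2.0/0.4833 = 4.138 cmH2O·s/L.
C = Vt/(Pplat − PEEP) = 565.0 / (11 − 3) = 565.0/8.0 = 70.625 mL/cmH2O.
τ = R × C = 4.138 × 0.07063 L/cmH2O = 0.2923 s.
Fraction remaining = e^(−Te/τ) = e^(−0.21/0.2923) = 0.4875.
Trapped volume = 565.0 × 0.4875 = 275.44 mL.

275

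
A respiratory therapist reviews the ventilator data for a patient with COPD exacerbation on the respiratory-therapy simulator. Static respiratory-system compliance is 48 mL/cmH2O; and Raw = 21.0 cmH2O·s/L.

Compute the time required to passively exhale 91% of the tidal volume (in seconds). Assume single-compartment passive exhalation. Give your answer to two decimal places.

τ = R × C = 21.0 × 48 mL/cmH2O = 21.0 × 0.048 L/cmH2O = 1.008 s.
Exhaled fraction f = 1 − e^(−t/τ) → t = −τ·ln(1 − f) = −1.008·ln(0.09) = 2.427 s.

2.43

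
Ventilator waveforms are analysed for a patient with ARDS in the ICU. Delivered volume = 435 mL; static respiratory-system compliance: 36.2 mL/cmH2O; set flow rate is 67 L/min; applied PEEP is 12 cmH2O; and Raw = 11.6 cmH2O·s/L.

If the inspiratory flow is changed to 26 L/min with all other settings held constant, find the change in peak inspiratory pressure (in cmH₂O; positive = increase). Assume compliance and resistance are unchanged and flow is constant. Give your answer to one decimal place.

-7.9

Flow: 67 L/min ÷ 60 = 1.1167 L/s.
New flow: 26 L/min ÷ 60 = 0.4333 L/s.
PIP = Vt/C + R·V̇ + PEEP (constant-flow equation of motion).
Only the resistive term changes: ΔPIP = R × ΔV̇ = 11.6 × (0.4333 − 1.1167) = 11.6 × -0.6834 = -7.927 cmH2O.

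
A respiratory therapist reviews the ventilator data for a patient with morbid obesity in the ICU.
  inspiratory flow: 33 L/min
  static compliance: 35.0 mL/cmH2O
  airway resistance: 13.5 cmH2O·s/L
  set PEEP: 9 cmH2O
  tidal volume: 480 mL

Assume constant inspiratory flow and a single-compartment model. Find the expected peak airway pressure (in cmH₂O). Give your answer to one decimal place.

Flow: 33 L/min ÷ 60 = 0.55 L/s.
Equation of motion (constant flow): PIP = Vt/C + R·V̇ + PEEP.
PIP = 480/35.0 + 13.5×0.55 + 9 = 13.714 + 7.425 + 9 = 30.139 cmH2O.

30.1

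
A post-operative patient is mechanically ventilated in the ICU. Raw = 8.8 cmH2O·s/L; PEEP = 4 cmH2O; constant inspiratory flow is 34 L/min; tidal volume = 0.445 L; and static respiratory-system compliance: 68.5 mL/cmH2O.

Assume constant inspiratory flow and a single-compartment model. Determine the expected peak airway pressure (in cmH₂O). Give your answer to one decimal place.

Flow: 34 L/min ÷ 60 = 0.5667 L/s.
Equation of motion (constant flow): PIP = Vt/C + R·V̇ + PEEP.
PIP = 445/68.5 + 8.8×0.5667 + 4 = 6.496 + 4.987 + 4 = 15.483 cmH2O.

15.5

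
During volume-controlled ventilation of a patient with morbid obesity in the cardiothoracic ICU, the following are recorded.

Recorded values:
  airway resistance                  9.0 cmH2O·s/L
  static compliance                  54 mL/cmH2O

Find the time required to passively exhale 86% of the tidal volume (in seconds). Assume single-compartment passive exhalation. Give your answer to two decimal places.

τ = R × C = 9.0 × 54 mL/cmH2O = 9.0 × 0.054 L/cmH2O = 0.486 s.
Exhaled fraction f = 1 − e^(−t/τ) → t = −τ·ln(1 − f) = −0.486·ln(0.14) = 0.9555 s.

0.96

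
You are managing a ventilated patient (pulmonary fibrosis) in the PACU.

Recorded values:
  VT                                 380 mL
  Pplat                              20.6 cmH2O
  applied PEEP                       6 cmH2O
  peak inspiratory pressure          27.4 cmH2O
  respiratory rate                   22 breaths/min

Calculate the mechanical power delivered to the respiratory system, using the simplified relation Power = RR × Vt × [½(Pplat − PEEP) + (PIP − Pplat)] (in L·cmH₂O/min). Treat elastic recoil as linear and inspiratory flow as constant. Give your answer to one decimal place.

Per-breath work = Vt × [½(Pplat−PEEP) + (PIP−Pplat)] = 0.380 × [0.5×14.6 + 6.8] = 0.380 × 14.1 = 5.358 L·cmH2O.
Power = 22 × 5.358 = 117.88 L·cmH2O/min.

117.9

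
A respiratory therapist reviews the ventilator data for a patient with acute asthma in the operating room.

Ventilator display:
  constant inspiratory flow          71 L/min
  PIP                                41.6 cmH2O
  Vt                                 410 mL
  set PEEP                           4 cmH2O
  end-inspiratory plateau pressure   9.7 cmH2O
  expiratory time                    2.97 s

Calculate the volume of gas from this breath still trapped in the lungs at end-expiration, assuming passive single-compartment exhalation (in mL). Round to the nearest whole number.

89

Flow: 71 L/min ÷ 60 = 1.1833 L/s.
R = (PIP − Pplat)/V̇ = (41.6 − 9.7) / 1.1833 = 31.9/1.1833 = 26.959 cmH2O·s/L.
C = Vt/(Pplat − PEEP) = 410.0 / (9.7 − 4) = 410.0/5.7 = 71.93 mL/cmH2O.
τ = R × C = 26.959 × 0.07193 L/cmH2O = 1.939 s.
Fraction remaining = e^(−Te/τ) = e^(−2.97/1.939) = 0.2162.
Trapped volume = 410.0 × 0.2162 = 88.642 mL.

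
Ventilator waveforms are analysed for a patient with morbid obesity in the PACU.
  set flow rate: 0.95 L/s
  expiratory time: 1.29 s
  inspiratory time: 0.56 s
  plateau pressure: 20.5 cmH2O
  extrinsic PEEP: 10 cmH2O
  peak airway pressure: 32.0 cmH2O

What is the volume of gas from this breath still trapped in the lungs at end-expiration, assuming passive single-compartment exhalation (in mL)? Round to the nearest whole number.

65

Vt = flow × Ti = 0.95 L/s × 0.56 s × 1000 mL/L = 532.0 mL.
R = (PIP − Pplat)/V̇ = (32.0 − 20.5) / 0.95 = 11.5/0.95 = 12.105 cmH2O·s/L.
C = Vt/(Pplat − PEEP) = 532.0 / (20.5 − 10) = 532.0/10.5 = 50.667 mL/cmH2O.
τ = R × C = 12.105 × 0.05067 L/cmH2O = 0.6134 s.
Fraction remaining = e^(−Te/τ) = e^(−1.29/0.6134) = 0.1221.
Trapped volume = 532.0 × 0.1221 = 64.957 mL.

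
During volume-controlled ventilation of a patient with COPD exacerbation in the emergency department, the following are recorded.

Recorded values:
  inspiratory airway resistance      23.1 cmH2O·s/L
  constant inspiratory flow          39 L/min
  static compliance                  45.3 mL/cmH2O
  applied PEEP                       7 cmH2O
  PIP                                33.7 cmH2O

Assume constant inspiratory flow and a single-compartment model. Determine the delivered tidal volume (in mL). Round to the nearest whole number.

Flow: 39 L/min ÷ 60 = 0.65 L/s.
Equation of motion (constant flow): PIP = Vt/C + R·V̇ + PEEP.
Vt/C = PIP − R·V̇ − PEEP = 33.7 − 15.015 − 7 = 11.685 cmH2O.
Vt = C × 11.685 = 45.3 × 11.685 = 529.33 mL.

529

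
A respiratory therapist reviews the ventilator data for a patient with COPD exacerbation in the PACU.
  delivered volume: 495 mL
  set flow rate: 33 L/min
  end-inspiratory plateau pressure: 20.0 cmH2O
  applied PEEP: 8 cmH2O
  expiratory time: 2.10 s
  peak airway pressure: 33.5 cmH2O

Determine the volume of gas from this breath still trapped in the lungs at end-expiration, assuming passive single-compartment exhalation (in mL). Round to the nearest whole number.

Flow: 33 L/min ÷ 60 = 0.55 L/s.
R = (PIP − Pplat)/V̇ = (33.5 − 20.0) / 0.55 = 13.5/0.55 = 24.545 cmH2O·s/L.
C = Vt/(Pplat − PEEP) = 495.0 / (20.0 − 8) = 495.0/12.0 = 41.25 mL/cmH2O.
τ = R × C = 24.545 × 0.04125 L/cmH2O = 1.012 s.
Fraction remaining = e^(−Te/τ) = e^(−2.10/1.012) = 0.1255.
Trapped volume = 495.0 × 0.1255 = 62.123 mL.

62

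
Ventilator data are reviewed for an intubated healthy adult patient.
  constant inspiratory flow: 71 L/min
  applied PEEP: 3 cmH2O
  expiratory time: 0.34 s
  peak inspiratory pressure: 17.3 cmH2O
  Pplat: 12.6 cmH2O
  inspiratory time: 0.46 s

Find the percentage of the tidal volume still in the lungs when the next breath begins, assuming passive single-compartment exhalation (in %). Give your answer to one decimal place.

Flow: 71 L/min ÷ 60 = 1.1833 L/s.
Vt = flow × Ti = 1.1833 L/s × 0.46 s × 1000 mL/L = 544.32 mL.
R = (PIP − Pplat)/V̇ = (17.3 − 12.6) / 1.1833 = 4.7/1.1833 = 3.972 cmH2O·s/L.
C = Vt/(Pplat − PEEP) = 544.32 / (12.6 − 3) = 544.32/9.6 = 56.7 mL/cmH2O.
τ = R × C = 3.972 × 0.0567 L/cmH2O = 0.2252 s.
Fraction remaining at end-expiration = e^(−Te/τ) = e^(−0.34/0.2252) = 0.221 → 22.1%.

22.1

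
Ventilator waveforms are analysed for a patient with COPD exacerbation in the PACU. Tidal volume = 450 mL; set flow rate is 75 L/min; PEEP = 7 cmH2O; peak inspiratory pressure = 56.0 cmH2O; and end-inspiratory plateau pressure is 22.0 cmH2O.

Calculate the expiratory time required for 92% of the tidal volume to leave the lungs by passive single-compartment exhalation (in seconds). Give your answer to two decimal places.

2.06

Flow: 75 L/min ÷ 60 = 1.25 L/s.
R = (PIP − Pplat)/V̇ = (56.0 − 22.0) / 1.25 = 34.0/1.25 = 27.2 cmH2O·s/L.
C = Vt/(Pplat − PEEP) = 450.0 / (22.0 − 7) = 450.0/15.0 = 30.0 mL/cmH2O.
τ = R × C = 27.2 × 0.03 L/cmH2O = 0.816 s.
t = −τ·ln(1 − 0.92) = −0.816·ln(0.08) = 2.061 s.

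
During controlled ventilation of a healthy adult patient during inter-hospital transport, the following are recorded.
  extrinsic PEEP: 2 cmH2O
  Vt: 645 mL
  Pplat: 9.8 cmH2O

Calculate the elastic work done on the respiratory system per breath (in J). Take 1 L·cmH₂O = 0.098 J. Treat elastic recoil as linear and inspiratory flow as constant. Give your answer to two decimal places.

Elastic work ≈ ½ × (Pplat − PEEP) × Vt = 0.5 × (9.8 − 2) × 0.645 L = 0.5 × 7.8 × 0.645 = 2.516 L·cmH2O.
× 0.098 J/(L·cmH2O) → 0.2466 J.

0.25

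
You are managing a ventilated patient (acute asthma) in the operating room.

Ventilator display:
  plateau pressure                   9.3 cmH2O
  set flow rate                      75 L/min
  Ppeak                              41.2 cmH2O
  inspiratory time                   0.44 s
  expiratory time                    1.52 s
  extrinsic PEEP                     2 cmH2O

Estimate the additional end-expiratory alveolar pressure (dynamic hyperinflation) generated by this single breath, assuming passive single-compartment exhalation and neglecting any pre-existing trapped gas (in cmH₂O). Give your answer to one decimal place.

3.3

Flow: 75 L/min ÷ 60 = 1.25 L/s.
Vt = flow × Ti = 1.25 L/s × 0.44 s × 1000 mL/L = 550.0 mL.
R = (PIP − Pplat)/V̇ = (41.2 − 9.3) / 1.25 = 31.9/1.25 = 25.52 cmH2O·s/L.
C = Vt/(Pplat − PEEP) = 550.0 / (9.3 − 2) = 550.0/7.3 = 75.342 mL/cmH2O.
τ = R × C = 25.52 × 0.07534 L/cmH2O = 1.923 s.
Fraction remaining = e^(−Te/τ) = e^(−1.52/1.923) = 0.4536; trapped volume = 550.0 × 0.4536 = 249.48 mL.
Additional alveolar pressure from trapping ≈ V_trapped / C = 249.48 / 75.342 = 3.311 cmH2O.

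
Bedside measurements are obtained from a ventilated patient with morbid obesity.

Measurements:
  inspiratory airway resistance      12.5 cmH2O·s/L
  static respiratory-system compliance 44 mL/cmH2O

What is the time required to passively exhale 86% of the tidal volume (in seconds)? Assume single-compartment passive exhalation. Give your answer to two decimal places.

τ = R × C = 12.5 × 44 mL/cmH2O = 12.5 × 0.044 L/cmH2O = 0.55 s.
Exhaled fraction f = 1 − e^(−t/τ) → t = −τ·ln(1 − f) = −0.55·ln(0.14) = 1.081 s.

1.08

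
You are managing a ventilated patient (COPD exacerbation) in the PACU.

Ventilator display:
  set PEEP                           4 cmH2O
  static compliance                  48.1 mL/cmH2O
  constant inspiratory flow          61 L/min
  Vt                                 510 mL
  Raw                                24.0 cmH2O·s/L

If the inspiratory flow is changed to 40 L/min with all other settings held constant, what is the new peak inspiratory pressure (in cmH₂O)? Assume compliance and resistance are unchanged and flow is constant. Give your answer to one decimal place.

30.6

Flow: 61 L/min ÷ 60 = 1.0167 L/s.
New flow: 40 L/min ÷ 60 = 0.6667 L/s.
PIP = Vt/C + R·V̇ + PEEP (constant-flow equation of motion).
Only the resistive term changes: ΔPIP = R × ΔV̇ = 24.0 × (0.6667 − 1.0167) = 24.0 × -0.35 = -8.4 cmH2O.
Original PIP = 510/48.1 + 24.0×1.0167 + 4 = 39.004 cmH2O; new PIP = 39.004 + (-8.4) = 30.604 cmH2O.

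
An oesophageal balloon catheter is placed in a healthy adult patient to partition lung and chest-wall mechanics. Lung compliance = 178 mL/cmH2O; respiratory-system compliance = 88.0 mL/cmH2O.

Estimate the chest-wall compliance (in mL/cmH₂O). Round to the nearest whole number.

174

1/Ccw = 1/Crs − 1/CL.
1/Ccw = 1/88.0 − 1/178 = 0.005746.
Ccw = 174.03 mL/cmH2O.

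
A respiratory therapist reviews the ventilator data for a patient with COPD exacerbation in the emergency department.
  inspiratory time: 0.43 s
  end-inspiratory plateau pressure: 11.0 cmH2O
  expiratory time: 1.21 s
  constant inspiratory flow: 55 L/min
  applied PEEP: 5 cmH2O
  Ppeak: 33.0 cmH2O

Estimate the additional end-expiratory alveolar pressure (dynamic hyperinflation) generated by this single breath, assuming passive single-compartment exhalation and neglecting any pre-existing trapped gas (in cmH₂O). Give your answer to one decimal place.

Flow: 55 L/min ÷ 60 = 0.9167 L/s.
Vt = flow × Ti = 0.9167 L/s × 0.43 s × 1000 mL/L = 394.18 mL.
R = (PIP − Pplat)/V̇ = (33.0 − 11.0) / 0.9167 = 22.0/0.9167 = 23.999 cmH2O·s/L.
C = Vt/(Pplat − PEEP) = 394.18 / (11.0 − 5) = 394.18/6.0 = 65.697 mL/cmH2O.
τ = R × C = 23.999 × 0.0657 L/cmH2O = 1.577 s.
Fraction remaining = e^(−Te/τ) = e^(−1.21/1.577) = 0.4643; trapped volume = 394.18 × 0.4643 = 183.02 mL.
Additional alveolar pressure from trapping ≈ V_trapped / C = 183.02 / 65.697 = 2.786 cmH2O.

2.8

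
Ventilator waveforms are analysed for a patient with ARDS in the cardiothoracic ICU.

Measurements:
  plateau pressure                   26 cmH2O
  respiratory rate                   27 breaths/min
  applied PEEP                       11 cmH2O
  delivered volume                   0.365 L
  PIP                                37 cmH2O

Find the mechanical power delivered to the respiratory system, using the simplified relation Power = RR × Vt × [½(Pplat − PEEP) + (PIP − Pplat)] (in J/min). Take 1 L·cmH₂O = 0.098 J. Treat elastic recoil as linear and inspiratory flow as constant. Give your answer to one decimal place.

17.9

Per-breath work = Vt × [½(Pplat−PEEP) + (PIP−Pplat)] = 0.365 × [0.5×15.0 + 11.0] = 0.365 × 18.5 = 6.753 L·cmH2O.
Power = 27 × 6.753 = 182.33 L·cmH2O/min.
× 0.098 J/(L·cmH2O) → 17.868 J/min.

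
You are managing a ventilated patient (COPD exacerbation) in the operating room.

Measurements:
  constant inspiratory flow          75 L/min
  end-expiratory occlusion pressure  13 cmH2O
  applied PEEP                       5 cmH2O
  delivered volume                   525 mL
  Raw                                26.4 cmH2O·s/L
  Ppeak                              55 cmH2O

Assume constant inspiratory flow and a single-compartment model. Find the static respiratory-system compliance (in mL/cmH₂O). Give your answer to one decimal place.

58.3

Flow: 75 L/min ÷ 60 = 1.25 L/s.
Total PEEP = 13 cmH2O (set 5 + intrinsic 8); this is the baseline alveolar pressure.
Equation of motion (constant flow): PIP = Vt/C + R·V̇ + PEEP.
Vt/C = PIP − R·V̇ − PEEP = 55 − 26.4×1.25 − 13 = 55 − 33.0 − 13 = 9.0 cmH2O.
C = Vt / 9.0 = 525 / 9.0 = 58.333 mL/cmH2O.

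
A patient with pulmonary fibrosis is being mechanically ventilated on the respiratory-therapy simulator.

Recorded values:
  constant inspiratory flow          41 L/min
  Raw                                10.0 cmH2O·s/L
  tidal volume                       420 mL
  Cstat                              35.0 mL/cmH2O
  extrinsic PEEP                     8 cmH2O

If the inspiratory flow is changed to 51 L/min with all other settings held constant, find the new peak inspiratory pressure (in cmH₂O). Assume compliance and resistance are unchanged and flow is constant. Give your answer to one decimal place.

28.5

Flow: 41 L/min ÷ 60 = 0.6833 L/s.
New flow: 51 L/min ÷ 60 = 0.85 L/s.
PIP = Vt/C + R·V̇ + PEEP (constant-flow equation of motion).
Only the resistive term changes: ΔPIP = R × ΔV̇ = 10.0 × (0.85 − 0.6833) = 10.0 × 0.1667 = 1.667 cmH2O.
Original PIP = 420/35.0 + 10.0×0.6833 + 8 = 26.833 cmH2O; new PIP = 26.833 + (1.667) = 28.5 cmH2O.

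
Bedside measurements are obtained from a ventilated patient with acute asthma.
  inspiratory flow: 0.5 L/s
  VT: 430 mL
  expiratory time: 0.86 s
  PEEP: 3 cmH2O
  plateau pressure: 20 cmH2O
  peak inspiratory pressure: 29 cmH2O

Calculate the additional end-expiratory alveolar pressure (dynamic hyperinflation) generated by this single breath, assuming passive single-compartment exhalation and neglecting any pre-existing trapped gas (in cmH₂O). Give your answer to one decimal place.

2.6

R = (PIP − Pplat)/V̇ = (29 − 20) / 0.5 = 9.0/0.5 = 18.0 cmH2O·s/L.
C = Vt/(Pplat − PEEP) = 430.0 / (20 − 3) = 430.0/17.0 = 25.294 mL/cmH2O.
τ = R × C = 18.0 × 0.02529 L/cmH2O = 0.4552 s.
Fraction remaining = e^(−Te/τ) = e^(−0.86/0.4552) = 0.1512; trapped volume = 430.0 × 0.1512 = 65.016 mL.
Additional alveolar pressure from trapping ≈ V_trapped / C = 65.016 / 25.294 = 2.57 cmH2O.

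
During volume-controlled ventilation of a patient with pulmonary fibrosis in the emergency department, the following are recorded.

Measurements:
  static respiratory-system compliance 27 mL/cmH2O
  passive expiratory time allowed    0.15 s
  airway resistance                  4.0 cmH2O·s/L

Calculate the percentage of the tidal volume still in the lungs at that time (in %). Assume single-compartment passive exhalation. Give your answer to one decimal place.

24.9

τ = R × C = 4.0 × 27 mL/cmH2O = 4.0 × 0.027 L/cmH2O = 0.108 s.
Passive exhalation: V(t)/V₀ = e^(−t/τ) = e^(−0.15/0.108) = 0.2494.
Fraction remaining = 0.2494 → 24.94%.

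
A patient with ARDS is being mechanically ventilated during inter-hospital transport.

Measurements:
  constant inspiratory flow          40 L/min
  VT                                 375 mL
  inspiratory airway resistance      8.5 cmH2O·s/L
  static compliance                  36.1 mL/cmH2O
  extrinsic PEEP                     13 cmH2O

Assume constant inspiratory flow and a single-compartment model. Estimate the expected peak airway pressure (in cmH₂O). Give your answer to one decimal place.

Flow: 40 L/min ÷ 60 = 0.6667 L/s.
Equation of motion (constant flow): PIP = Vt/C + R·V̇ + PEEP.
PIP = 375/36.1 + 8.5×0.6667 + 13 = 10.388 + 5.667 + 13 = 29.055 cmH2O.

29.1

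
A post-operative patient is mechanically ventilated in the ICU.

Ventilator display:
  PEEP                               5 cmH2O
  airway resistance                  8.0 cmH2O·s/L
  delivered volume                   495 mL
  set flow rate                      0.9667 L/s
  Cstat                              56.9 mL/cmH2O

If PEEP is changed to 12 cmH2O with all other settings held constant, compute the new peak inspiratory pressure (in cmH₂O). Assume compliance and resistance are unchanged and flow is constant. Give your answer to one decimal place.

28.4

PIP = Vt/C + R·V̇ + PEEP (constant-flow equation of motion).
Only the baseline term changes: ΔPIP = ΔPEEP = 12 − 5 = 7.0 cmH2O.
Original PIP = 495/56.9 + 8.0×0.9667 + 5 = 21.433 cmH2O; new PIP = 21.433 + (7.0) = 28.433 cmH2O.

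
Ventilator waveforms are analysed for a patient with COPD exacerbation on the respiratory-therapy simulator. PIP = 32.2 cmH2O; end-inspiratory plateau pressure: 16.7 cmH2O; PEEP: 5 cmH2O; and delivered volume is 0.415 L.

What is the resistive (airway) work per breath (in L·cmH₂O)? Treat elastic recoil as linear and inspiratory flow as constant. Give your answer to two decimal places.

With constant inspiratory flow the resistive pressure is constant at PIP − Pplat = 32.2 − 16.7 = 15.5 cmH2O, so resistive work = 15.5 × 0.415 = 6.433 L·cmH2O.

6.43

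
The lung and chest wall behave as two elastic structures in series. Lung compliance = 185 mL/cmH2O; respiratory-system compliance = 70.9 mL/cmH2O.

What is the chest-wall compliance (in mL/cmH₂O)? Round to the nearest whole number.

1/Ccw = 1/Crs − 1/CL.
1/Ccw = 1/70.9 − 1/185 = 0.008699.
Ccw = 114.96 mL/cmH2O.

115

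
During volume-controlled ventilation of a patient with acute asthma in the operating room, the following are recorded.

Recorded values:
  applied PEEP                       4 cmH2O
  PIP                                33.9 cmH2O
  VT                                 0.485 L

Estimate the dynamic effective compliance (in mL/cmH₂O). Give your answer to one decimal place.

16.2

Dynamic compliance = Vt / (PIP − PEEP) = 485 / (33.9 − 4) = 485 / 29.9 = 16.221 mL/cmH2O.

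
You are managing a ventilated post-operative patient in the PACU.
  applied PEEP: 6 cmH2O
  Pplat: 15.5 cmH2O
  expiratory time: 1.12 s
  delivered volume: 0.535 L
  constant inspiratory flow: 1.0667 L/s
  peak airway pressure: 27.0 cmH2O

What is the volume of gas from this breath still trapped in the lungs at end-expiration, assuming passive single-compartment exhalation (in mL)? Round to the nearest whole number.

85

R = (PIP − Pplat)/V̇ = (27.0 − 15.5) / 1.0667 = 11.5/1.0667 = 10.781 cmH2O·s/L.
C = Vt/(Pplat − PEEP) = 535.0 / (15.5 − 6) = 535.0/9.5 = 56.316 mL/cmH2O.
τ = R × C = 10.781 × 0.05632 L/cmH2O = 0.6072 s.
Fraction remaining = e^(−Te/τ) = e^(−1.12/0.6072) = 0.1581.
Trapped volume = 535.0 × 0.1581 = 84.584 mL.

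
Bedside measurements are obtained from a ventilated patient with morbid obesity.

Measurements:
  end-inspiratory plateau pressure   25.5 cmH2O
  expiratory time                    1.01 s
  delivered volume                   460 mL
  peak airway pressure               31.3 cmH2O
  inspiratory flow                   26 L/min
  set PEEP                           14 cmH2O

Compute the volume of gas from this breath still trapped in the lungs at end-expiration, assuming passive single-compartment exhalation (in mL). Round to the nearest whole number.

70

Flow: 26 L/min ÷ 60 = 0.4333 L/s.
R = (PIP − Pplat)/V̇ = (31.3 − 25.5) / 0.4333 = 5.8/0.4333 = 13.386 cmH2O·s/L.
C = Vt/(Pplat − PEEP) = 460.0 / (25.5 − 14) = 460.0/11.5 = 40.0 mL/cmH2O.
τ = R × C = 13.386 × 0.04 L/cmH2O = 0.5354 s.
Fraction remaining = e^(−Te/τ) = e^(−1.01/0.5354) = 0.1516.
Trapped volume = 460.0 × 0.1516 = 69.736 mL.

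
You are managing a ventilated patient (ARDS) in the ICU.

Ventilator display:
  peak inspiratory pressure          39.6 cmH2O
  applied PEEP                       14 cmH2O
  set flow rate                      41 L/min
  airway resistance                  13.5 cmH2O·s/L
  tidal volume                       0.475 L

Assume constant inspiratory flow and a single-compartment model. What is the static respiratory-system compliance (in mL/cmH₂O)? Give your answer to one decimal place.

Flow: 41 L/min ÷ 60 = 0.6833 L/s.
Equation of motion (constant flow): PIP = Vt/C + R·V̇ + PEEP.
Vt/C = PIP − R·V̇ − PEEP = 39.6 − 13.5×0.6833 − 14 = 39.6 − 9.225 − 14 = 16.375 cmH2O.
C = Vt / 16.375 = 475 / 16.375 = 29.008 mL/cmH2O.

29.0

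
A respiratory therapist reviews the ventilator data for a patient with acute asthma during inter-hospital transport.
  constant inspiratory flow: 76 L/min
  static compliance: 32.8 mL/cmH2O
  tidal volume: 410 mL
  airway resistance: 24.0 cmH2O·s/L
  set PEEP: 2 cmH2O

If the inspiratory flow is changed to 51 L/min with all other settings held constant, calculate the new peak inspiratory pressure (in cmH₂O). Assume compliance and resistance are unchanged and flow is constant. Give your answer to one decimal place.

34.9

Flow: 76 L/min ÷ 60 = 1.2667 L/s.
New flow: 51 L/min ÷ 60 = 0.85 L/s.
PIP = Vt/C + R·V̇ + PEEP (constant-flow equation of motion).
Only the resistive term changes: ΔPIP = R × ΔV̇ = 24.0 × (0.85 − 1.2667) = 24.0 × -0.4167 = -10.001 cmH2O.
Original PIP = 410/32.8 + 24.0×1.2667 + 2 = 44.901 cmH2O; new PIP = 44.901 + (-10.001) = 34.9 cmH2O.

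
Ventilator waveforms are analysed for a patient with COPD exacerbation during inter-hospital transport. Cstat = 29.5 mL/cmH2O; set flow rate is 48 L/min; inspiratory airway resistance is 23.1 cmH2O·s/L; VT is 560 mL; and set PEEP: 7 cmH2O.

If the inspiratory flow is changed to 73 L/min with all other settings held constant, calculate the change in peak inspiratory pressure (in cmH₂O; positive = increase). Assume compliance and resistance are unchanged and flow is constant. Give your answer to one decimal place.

9.6

Flow: 48 L/min ÷ 60 = 0.8 L/s.
New flow: 73 L/min ÷ 60 = 1.2167 L/s.
PIP = Vt/C + R·V̇ + PEEP (constant-flow equation of motion).
Only the resistive term changes: ΔPIP = R × ΔV̇ = 23.1 × (1.2167 − 0.8) = 23.1 × 0.4167 = 9.626 cmH2O.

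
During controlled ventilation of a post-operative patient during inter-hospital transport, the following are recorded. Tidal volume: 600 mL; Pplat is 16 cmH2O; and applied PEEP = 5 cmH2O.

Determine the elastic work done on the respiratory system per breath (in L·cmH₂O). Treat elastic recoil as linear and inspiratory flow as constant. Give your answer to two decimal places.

3.30

Elastic work ≈ ½ × (Pplat − PEEP) × Vt = 0.5 × (16 − 5) × 0.600 L = 0.5 × 11.0 × 0.600 = 3.3 L·cmH2O.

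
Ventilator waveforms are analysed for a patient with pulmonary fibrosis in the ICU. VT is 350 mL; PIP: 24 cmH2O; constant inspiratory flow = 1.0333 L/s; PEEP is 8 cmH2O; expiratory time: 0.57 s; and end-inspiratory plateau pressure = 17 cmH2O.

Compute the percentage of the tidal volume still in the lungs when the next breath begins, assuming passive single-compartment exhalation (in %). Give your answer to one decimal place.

11.5

R = (PIP − Pplat)/V̇ = (24 − 17) / 1.0333 = 7.0/1.0333 = 6.774 cmH2O·s/L.
C = Vt/(Pplat − PEEP) = 350.0 / (17 − 8) = 350.0/9.0 = 38.889 mL/cmH2O.
τ = R × C = 6.774 × 0.03889 L/cmH2O = 0.2634 s.
Fraction remaining at end-expiration = e^(−Te/τ) = e^(−0.57/0.2634) = 0.1149 → 11.49%.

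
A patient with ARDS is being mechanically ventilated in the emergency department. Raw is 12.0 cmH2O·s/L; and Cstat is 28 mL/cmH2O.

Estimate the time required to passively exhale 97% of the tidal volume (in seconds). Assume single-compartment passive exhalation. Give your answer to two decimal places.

1.18

τ = R × C = 12.0 × 28 mL/cmH2O = 12.0 × 0.028 L/cmH2O = 0.336 s.
Exhaled fraction f = 1 − e^(−t/τ) → t = −τ·ln(1 − f) = −0.336·ln(0.03) = 1.178 s.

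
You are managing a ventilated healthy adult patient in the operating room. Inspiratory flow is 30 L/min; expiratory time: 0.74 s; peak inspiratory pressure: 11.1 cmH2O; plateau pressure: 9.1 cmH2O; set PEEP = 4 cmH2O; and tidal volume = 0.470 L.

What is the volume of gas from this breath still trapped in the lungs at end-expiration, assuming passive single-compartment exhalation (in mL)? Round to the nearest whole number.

63

Flow: 30 L/min ÷ 60 = 0.5 L/s.
R = (PIP − Pplat)/V̇ = (11.1 − 9.1) / 0.5 = 2.0/0.5 = 4.0 cmH2O·s/L.
C = Vt/(Pplat − PEEP) = 470.0 / (9.1 − 4) = 470.0/5.1 = 92.157 mL/cmH2O.
τ = R × C = 4.0 × 0.09216 L/cmH2O = 0.3686 s.
Fraction remaining = e^(−Te/τ) = e^(−0.74/0.3686) = 0.1343.
Trapped volume = 470.0 × 0.1343 = 63.121 mL.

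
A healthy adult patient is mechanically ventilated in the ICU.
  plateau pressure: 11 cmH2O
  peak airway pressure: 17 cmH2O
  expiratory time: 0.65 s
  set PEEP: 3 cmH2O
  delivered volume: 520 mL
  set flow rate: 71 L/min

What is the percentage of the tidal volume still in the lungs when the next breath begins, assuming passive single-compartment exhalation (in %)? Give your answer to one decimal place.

Flow: 71 L/min ÷ 60 = 1.1833 L/s.
R = (PIP − Pplat)/V̇ = (17 − 11) / 1.1833 = 6.0/1.1833 = 5.071 cmH2O·s/L.
C = Vt/(Pplat − PEEP) = 520.0 / (11 − 3) = 520.0/8.0 = 65.0 mL/cmH2O.
τ = R × C = 5.071 × 0.065 L/cmH2O = 0.3296 s.
Fraction remaining at end-expiration = e^(−Te/τ) = e^(−0.65/0.3296) = 0.1392 → 13.92%.

13.9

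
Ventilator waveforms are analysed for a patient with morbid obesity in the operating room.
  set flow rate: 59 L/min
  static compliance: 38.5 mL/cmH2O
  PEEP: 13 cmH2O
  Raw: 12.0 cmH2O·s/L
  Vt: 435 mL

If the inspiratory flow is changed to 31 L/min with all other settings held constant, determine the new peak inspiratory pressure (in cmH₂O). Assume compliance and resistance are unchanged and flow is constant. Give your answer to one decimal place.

30.5

Flow: 59 L/min ÷ 60 = 0.9833 L/s.
New flow: 31 L/min ÷ 60 = 0.5167 L/s.
PIP = Vt/C + R·V̇ + PEEP (constant-flow equation of motion).
Only the resistive term changes: ΔPIP = R × ΔV̇ = 12.0 × (0.5167 − 0.9833) = 12.0 × -0.4666 = -5.599 cmH2O.
Original PIP = 435/38.5 + 12.0×0.9833 + 13 = 36.098 cmH2O; new PIP = 36.098 + (-5.599) = 30.499 cmH2O.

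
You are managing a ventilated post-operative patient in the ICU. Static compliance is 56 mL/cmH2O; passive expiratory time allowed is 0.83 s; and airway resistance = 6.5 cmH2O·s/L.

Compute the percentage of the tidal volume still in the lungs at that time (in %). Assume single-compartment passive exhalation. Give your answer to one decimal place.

10.2

τ = R × C = 6.5 × 56 mL/cmH2O = 6.5 × 0.056 L/cmH2O = 0.364 s.
Passive exhalation: V(t)/V₀ = e^(−t/τ) = e^(−0.83/0.364) = 0.1023.
Fraction remaining = 0.1023 → 10.23%.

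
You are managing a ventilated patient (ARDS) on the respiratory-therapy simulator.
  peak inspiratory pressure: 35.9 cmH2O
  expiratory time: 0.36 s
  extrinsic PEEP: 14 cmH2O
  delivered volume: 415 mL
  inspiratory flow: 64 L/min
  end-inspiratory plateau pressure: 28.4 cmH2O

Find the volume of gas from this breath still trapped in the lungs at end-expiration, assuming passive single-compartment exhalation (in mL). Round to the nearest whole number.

70

Flow: 64 L/min ÷ 60 = 1.0667 L/s.
R = (PIP − Pplat)/V̇ = (35.9 − 28.4) / 1.0667 = 7.5/1.0667 = 7.031 cmH2O·s/L.
C = Vt/(Pplat − PEEP) = 415.0 / (28.4 − 14) = 415.0/14.4 = 28.819 mL/cmH2O.
τ = R × C = 7.031 × 0.02882 L/cmH2O = 0.2026 s.
Fraction remaining = e^(−Te/τ) = e^(−0.36/0.2026) = 0.1692.
Trapped volume = 415.0 × 0.1692 = 70.218 mL.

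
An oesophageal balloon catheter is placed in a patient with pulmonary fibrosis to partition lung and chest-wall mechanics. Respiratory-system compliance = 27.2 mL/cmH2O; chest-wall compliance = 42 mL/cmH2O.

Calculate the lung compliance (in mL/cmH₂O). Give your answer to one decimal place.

1/CL = 1/Crs − 1/Ccw.
1/CL = 1/27.2 − 1/42 = 0.01296.
CL = 77.16 mL/cmH2O.

77.2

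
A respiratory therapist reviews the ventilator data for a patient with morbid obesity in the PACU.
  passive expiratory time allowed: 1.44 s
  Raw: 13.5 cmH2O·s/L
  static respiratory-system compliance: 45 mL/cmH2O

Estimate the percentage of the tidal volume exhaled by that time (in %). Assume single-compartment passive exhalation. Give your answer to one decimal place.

τ = R × C = 13.5 × 45 mL/cmH2O = 13.5 × 0.045 L/cmH2O = 0.6075 s.
Passive exhalation: V(t)/V₀ = e^(−t/τ) = e^(−1.44/0.6075) = 0.09345.
Fraction exhaled = 1 − 0.09345 = 0.9066 → 90.66%.

90.7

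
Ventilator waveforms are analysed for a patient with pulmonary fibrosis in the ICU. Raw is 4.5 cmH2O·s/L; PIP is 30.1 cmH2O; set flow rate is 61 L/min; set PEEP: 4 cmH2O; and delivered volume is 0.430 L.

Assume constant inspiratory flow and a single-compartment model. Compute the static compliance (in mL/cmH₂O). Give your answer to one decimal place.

20.0

Flow: 61 L/min ÷ 60 = 1.0167 L/s.
Equation of motion (constant flow): PIP = Vt/C + R·V̇ + PEEP.
Vt/C = PIP − R·V̇ − PEEP = 30.1 − 4.5×1.0167 − 4 = 30.1 − 4.575 − 4 = 21.525 cmH2O.
C = Vt / 21.525 = 430 / 21.525 = 19.977 mL/cmH2O.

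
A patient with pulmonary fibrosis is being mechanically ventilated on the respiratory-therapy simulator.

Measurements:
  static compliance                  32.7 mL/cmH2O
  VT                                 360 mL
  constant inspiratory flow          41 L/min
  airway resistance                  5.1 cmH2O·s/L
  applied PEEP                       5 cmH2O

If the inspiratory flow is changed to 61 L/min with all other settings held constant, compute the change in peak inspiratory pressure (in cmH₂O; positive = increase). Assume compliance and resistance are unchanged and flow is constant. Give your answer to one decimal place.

Flow: 41 L/min ÷ 60 = 0.6833 L/s.
New flow: 61 L/min ÷ 60 = 1.0167 L/s.
PIP = Vt/C + R·V̇ + PEEP (constant-flow equation of motion).
Only the resistive term changes: ΔPIP = R × ΔV̇ = 5.1 × (1.0167 − 0.6833) = 5.1 × 0.3334 = 1.7 cmH2O.

1.7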